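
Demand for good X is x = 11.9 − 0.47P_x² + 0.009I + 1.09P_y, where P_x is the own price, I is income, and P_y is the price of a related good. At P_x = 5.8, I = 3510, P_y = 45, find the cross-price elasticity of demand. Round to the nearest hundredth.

Evaluating quantity at (P_x, I, P_y) gives x = 11.9 − 0.47(5.8)² + 0.009(3510) + 1.09(45) = 11.9 − 15.8108 + 31.59 + 49.05 = 76.7292.
∂x/∂P_y = +1.09, so E_xy = 1.09·(45/76.7292) ≈ 0.64.
E_xy > 0: the goods are substitutes.

0.64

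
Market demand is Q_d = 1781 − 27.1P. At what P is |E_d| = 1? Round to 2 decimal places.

For linear demand Q_d = a − bP, E = −bP/(a − bP). |E| = 1 ⇒ bP = a − bP ⇒ P = a/(2b).
P = 1781/(2·27.1) ≈ 32.86.

32.86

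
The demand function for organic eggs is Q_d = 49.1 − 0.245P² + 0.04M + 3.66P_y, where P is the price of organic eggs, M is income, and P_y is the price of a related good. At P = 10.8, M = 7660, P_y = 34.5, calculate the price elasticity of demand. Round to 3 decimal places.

Q_d = 49.1 − 0.245(10.8)² + 0.04(7660) + 3.66(34.5) = 49.1 − 28.5768 + 306.4 + 126.27 = 453.1932.
∂Q_d/∂P = −2·0.245·P = -5.292, so E_p = -5.292·(10.8/453.1932) ≈ -0.126.
|E_p| < 1: demand is inelastic.

-0.126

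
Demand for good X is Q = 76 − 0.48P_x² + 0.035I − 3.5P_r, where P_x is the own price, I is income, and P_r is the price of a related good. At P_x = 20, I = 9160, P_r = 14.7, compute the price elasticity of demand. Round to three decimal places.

-2.507

Evaluating quantity at (P_x, I, P_r) gives Q = 76 − 0.48(20)² + 0.035(9160) − 3.5(14.7) = 76 − 192 + 320.6 − 51.45 = 153.15.
∂Q/∂P_x = −2·0.48·P_x = -19.2, so E_p = -19.2·(20/153.15) ≈ -2.507.
|E_p| > 1: demand is elastic.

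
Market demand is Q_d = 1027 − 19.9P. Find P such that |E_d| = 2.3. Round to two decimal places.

35.97

Set −bP/(a − bP) = −2.3 ⇒ bP = 2.3(a − bP) ⇒ bP(1+2.3) = 2.3·a.
P = 2.3·1027/(19.9·3.3) ≈ 35.97.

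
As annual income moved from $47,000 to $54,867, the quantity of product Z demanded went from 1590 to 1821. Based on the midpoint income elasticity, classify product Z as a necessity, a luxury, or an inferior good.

necessity

%ΔQ = (1821 − 1590)/[(1590+1821)/2] = 231/1705.5 ≈ 0.1354.
%ΔI = (54,867 − 47,000)/[(47,000+54,867)/2] = 7867/50933.5 ≈ 0.1545.
E_I = %ΔQ/%ΔI ≈ 0.877.
E_I ∈ (0,1): normal good (necessity).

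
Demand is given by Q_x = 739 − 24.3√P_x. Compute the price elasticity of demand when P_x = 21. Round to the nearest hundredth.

-0.09

At P_x = 21, Q_x = 627.6434.
dQ_x/dP_x = −24.3/(2√P_x) = −24.3/(2·4.5826).
Point elasticity E = (dQ_x/dP_x)·(P_x/Q_x) = -2.6513 × 21/627.6434 ≈ -0.09.
|E| < 1, so demand is inelastic at this price.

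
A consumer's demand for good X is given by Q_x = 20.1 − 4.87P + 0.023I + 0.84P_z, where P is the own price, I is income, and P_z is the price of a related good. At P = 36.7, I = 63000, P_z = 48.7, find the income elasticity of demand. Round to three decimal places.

1.088

First evaluate Q_x: 20.1 − 4.87(36.7) + 0.023(63000) + 0.84(48.7) = 20.1 − 178.729 + 1449 + 40.908 = 1331.279.
∂Q_x/∂I = +0.023, so E_I = 0.023·(63000/1331.279) ≈ 1.088.
E_I > 1: normal good (luxury).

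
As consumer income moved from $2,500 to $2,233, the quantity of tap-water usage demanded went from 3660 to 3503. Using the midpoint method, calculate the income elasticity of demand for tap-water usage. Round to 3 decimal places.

%ΔQ = (3503 − 3660)/[(3660+3503)/2] = -157/3581.5 ≈ -0.0438.
%ΔI = (2,233 − 2,500)/[(2,500+2,233)/2] = -267/2366.5 ≈ -0.1128.
E_I = %ΔQ/%ΔI ≈ 0.389.
E_I ∈ (0,1): normal good (necessity).

0.389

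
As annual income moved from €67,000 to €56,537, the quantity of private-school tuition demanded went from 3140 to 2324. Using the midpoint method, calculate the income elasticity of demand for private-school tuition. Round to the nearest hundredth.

1.76

%ΔQ = (2324 − 3140)/[(3140+2324)/2] = -816/2732 ≈ -0.2987.
%ΔI = (56,537 − 67,000)/[(67,000+56,537)/2] = -10463/61768.5 ≈ -0.1694.
E_I = %ΔQ/%ΔI ≈ 1.76.
E_I > 1: normal good (luxury).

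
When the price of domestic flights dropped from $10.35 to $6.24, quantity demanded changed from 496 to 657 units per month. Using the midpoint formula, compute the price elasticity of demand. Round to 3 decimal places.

-0.564

%ΔQ = (657 − 496)/[(496 + 657)/2] = 161/576.5 ≈ 0.2793.
%Δp = (6.24 − 10.35)/[(10.35 + 6.24)/2] = -4.11/8.295 ≈ -0.4955.
Arc elasticity E = %ΔQ/%Δp ≈ 0.2793/-0.4955 ≈ -0.564.
|E| < 1: demand is inelastic over this range.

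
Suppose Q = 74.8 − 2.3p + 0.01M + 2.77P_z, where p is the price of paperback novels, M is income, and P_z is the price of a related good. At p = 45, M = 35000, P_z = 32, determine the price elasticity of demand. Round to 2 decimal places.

Evaluating quantity at (p, M, P_z) gives Q = 74.8 − 2.3(45) + 0.01(35000) + 2.77(32) = 74.8 − 103.5 + 350 + 88.64 = 409.94.
∂Q/∂p = −2.3, so E_p = (−2.3)·(45/409.94) ≈ -0.25.
|E_p| < 1: demand is inelastic.

-0.25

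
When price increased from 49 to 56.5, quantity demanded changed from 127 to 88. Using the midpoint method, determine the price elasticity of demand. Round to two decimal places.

%Δq = (88 − 127)/[(127 + 88)/2] = -39/107.5 ≈ -0.3628.
%Δp = (56.5 − 49)/[(49 + 56.5)/2] = 7.5/52.75 ≈ 0.1422.
Arc elasticity E = %Δq/%Δp ≈ -0.3628/0.1422 ≈ -2.55.
|E| > 1: demand is elastic over this range.

-2.55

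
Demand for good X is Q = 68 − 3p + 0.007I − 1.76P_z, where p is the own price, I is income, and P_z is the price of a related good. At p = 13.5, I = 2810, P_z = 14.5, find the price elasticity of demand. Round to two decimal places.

-1.87

At the given point, Q = 68 − 3(13.5) + 0.007(2810) − 1.76(14.5) = 68 − 40.5 + 19.67 − 25.52 = 21.65.
∂Q/∂p = −3, so E_p = (−3)·(13.5/21.65) ≈ -1.87.
|E_p| > 1: demand is elastic.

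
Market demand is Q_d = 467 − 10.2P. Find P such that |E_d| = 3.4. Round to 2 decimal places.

Set −bP/(a − bP) = −3.4 ⇒ bP = 3.4(a − bP) ⇒ bP(1+3.4) = 3.4·a.
P = 3.4·467/(10.2·4.4) ≈ 35.38.

35.38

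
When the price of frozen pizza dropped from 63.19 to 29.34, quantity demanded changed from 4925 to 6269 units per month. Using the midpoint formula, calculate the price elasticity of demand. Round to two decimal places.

%Δq = (6269 − 4925)/[(4925 + 6269)/2] = 1344/5597 ≈ 0.2401.
%ΔP = (29.34 − 63.19)/[(63.19 + 29.34)/2] = -33.85/46.265 ≈ -0.7317.
Arc elasticity E = %Δq/%ΔP ≈ 0.2401/-0.7317 ≈ -0.33.
|E| < 1: demand is inelastic over this range.

-0.33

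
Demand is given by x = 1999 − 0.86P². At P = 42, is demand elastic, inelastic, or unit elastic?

At P = 42, x = 481.96.
dx/dP = −2·0.86·P = −72.24.
Point elasticity E = (dx/dP)·(P/x) = -72.24 × 42/481.96 ≈ -6.295.
|E| ≈ 6.295 > 1, so demand is elastic.

elastic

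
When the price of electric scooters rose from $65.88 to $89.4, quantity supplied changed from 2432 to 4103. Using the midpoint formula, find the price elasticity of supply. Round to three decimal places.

%ΔQ = (4103 − 2432)/[(2432 + 4103)/2] = 1671/3267.5 ≈ 0.5114.
%ΔP = (89.4 − 65.88)/[(65.88 + 89.4)/2] = 23.52/77.64 ≈ 0.3029.
Arc elasticity E = %ΔQ/%ΔP ≈ 0.5114/0.3029 ≈ 1.688.
|E| > 1: supply is elastic over this range.

1.688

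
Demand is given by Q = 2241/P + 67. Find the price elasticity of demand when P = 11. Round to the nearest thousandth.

At P = 11, Q = 270.7273.
dQ/dP = −2241/P² = −18.5207.
Point elasticity E = (dQ/dP)·(P/Q) = -18.5207 × 11/270.7273 ≈ -0.753.
|E| < 1, so demand is inelastic at this price.

-0.753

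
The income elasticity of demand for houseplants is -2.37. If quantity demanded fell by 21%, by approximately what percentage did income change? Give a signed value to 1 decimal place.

%ΔQ ≈ E × %ΔI ⇒ %ΔI = %ΔQ / E = (-21%)/(-2.37) ≈ 8.9%.

8.9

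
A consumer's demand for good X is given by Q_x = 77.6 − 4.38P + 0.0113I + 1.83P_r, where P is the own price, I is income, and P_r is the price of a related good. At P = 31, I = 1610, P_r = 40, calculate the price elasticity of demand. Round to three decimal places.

Q_x = 77.6 − 4.38(31) + 0.0113(1610) + 1.83(40) = 77.6 − 135.78 + 18.193 + 73.2 = 33.213.
∂Q_x/∂P = −4.38, so E_p = (−4.38)·(31/33.213) ≈ -4.088.
|E_p| > 1: demand is elastic.

-4.088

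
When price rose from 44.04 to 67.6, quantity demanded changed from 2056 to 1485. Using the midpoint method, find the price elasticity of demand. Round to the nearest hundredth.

%Δq = (1485 − 2056)/[(2056 + 1485)/2] = -571/1770.5 ≈ -0.3225.
%Δp = (67.6 − 44.04)/[(44.04 + 67.6)/2] = 23.56/55.82 ≈ 0.4221.
Arc elasticity E = %Δq/%Δp ≈ -0.3225/0.4221 ≈ -0.76.
|E| < 1: demand is inelastic over this range.

-0.76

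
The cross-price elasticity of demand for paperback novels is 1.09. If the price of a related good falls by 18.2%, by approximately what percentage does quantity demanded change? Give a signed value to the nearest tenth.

%ΔQ ≈ E × %ΔP_y = (1.09) × (-18.2%) ≈ -19.8%.

-19.8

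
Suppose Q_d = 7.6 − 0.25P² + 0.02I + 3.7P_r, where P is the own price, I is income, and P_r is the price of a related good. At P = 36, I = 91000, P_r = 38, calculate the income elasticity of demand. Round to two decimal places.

Q_d = 7.6 − 0.25(36)² + 0.02(91000) + 3.7(38) = 7.6 − 324 + 1820 + 140.6 = 1644.2.
∂Q_d/∂I = +0.02, so E_I = 0.02·(91000/1644.2) ≈ 1.11.
E_I > 1: normal good (luxury).

1.11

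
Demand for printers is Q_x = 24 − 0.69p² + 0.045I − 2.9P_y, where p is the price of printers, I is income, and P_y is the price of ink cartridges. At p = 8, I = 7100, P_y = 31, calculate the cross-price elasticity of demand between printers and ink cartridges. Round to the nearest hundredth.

At the given point, Q_x = 24 − 0.69(8)² + 0.045(7100) − 2.9(31) = 24 − 44.16 + 319.5 − 89.9 = 209.44.
∂Q_x/∂P_y = −2.9, so E_xy = -2.9·(31/209.44) ≈ -0.43.
E_xy < 0: the goods are complements.

-0.43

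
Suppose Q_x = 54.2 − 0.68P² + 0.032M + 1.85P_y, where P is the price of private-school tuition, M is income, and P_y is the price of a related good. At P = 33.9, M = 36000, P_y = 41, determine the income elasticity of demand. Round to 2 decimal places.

2.30

Substituting, Q_x = 54.2 − 0.68(33.9)² + 0.032(36000) + 1.85(41) = 54.2 − 781.4628 + 1152 + 75.85 = 500.5872.
∂Q_x/∂M = +0.032, so E_I = 0.032·(36000/500.5872) ≈ 2.30.
E_I > 1: normal good (luxury).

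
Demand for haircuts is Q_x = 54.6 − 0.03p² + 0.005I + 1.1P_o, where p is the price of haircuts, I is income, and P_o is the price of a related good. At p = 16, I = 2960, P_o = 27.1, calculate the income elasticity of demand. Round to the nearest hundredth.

0.16

At the given point, Q_x = 54.6 − 0.03(16)² + 0.005(2960) + 1.1(27.1) = 54.6 − 7.68 + 14.8 + 29.81 = 91.53.
∂Q_x/∂I = +0.005, so E_I = 0.005·(2960/91.53) ≈ 0.16.
E_I ∈ (0,1): normal good (necessity).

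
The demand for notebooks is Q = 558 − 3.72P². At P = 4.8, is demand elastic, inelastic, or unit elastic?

At P = 4.8, Q = 472.2912.
dQ/dP = −2·3.72·P = −35.712.
Point elasticity E = (dQ/dP)·(P/Q) = -35.712 × 4.8/472.2912 ≈ -0.363.
|E| ≈ 0.363 < 1, so demand is inelastic.

inelastic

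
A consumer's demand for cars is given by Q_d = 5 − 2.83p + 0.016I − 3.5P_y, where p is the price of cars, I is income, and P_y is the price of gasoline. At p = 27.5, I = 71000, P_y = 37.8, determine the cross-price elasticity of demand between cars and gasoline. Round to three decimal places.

First evaluate Q_d: 5 − 2.83(27.5) + 0.016(71000) − 3.5(37.8) = 5 − 77.825 + 1136 − 132.3 = 930.875.
∂Q_d/∂P_y = −3.5, so E_xy = -3.5·(37.8/930.875) ≈ -0.142.
E_xy < 0: the goods are complements.

-0.142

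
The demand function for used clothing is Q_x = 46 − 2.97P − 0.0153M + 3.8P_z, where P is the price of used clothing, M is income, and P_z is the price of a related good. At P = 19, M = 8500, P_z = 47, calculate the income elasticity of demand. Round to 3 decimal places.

-3.412

At the given point, Q_x = 46 − 2.97(19) − 0.0153(8500) + 3.8(47) = 46 − 56.43 − 130.05 + 178.6 = 38.12.
∂Q_x/∂M = −0.0153, so E_I = -0.0153·(8500/38.12) ≈ -3.412.
E_I < 0: inferior good.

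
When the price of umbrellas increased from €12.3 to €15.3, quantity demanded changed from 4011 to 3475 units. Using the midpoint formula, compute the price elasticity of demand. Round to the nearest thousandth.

%ΔQ = (3475 − 4011)/[(4011 + 3475)/2] = -536/3743 ≈ -0.1432.
%ΔP = (15.3 − 12.3)/[(12.3 + 15.3)/2] = 3/13.8 ≈ 0.2174.
Arc elasticity E = %ΔQ/%ΔP ≈ -0.1432/0.2174 ≈ -0.659.
|E| < 1: demand is inelastic over this range.

-0.659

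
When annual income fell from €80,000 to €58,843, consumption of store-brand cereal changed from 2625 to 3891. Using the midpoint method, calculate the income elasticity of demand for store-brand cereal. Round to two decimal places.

%ΔQ = (3891 − 2625)/[(2625+3891)/2] = 1266/3258 ≈ 0.3886.
%ΔM = (58,843 − 80,000)/[(80,000+58,843)/2] = -21157/69421.5 ≈ -0.3048.
E_I = %ΔQ/%ΔM ≈ -1.28.
E_I < 0: inferior good.

-1.28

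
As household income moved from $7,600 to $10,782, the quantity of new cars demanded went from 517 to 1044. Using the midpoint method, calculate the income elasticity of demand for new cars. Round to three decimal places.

%ΔQ = (1044 − 517)/[(517+1044)/2] = 527/780.5 ≈ 0.6752.
%ΔM = (10,782 − 7,600)/[(7,600+10,782)/2] = 3182/9191 ≈ 0.3462.
E_I = %ΔQ/%ΔM ≈ 1.950.
E_I > 1: normal good (luxury).

1.950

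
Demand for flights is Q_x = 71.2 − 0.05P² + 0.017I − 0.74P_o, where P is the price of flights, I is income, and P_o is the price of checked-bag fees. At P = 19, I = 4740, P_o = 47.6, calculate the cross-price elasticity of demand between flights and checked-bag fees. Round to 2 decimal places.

First evaluate Q_x: 71.2 − 0.05(19)² + 0.017(4740) − 0.74(47.6) = 71.2 − 18.05 + 80.58 − 35.224 = 98.506.
∂Q_x/∂P_o = −0.74, so E_xy = -0.74·(47.6/98.506) ≈ -0.36.
E_xy < 0: the goods are complements.

-0.36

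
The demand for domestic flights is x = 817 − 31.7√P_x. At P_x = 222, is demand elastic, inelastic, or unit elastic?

At P_x = 222, x = 344.6806.
dx/dP_x = −31.7/(2√P_x) = −31.7/(2·14.8997).
Point elasticity E = (dx/dP_x)·(P_x/x) = -1.0638 × 222/344.6806 ≈ -0.685.
|E| ≈ 0.685 < 1, so demand is inelastic.

inelastic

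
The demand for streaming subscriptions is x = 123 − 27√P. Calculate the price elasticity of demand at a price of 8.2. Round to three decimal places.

-0.846

At P = 8.2, x = 45.6838.
dx/dP = −27/(2√P) = −27/(2·2.8636).
Point elasticity E = (dx/dP)·(P/x) = -4.7144 × 8.2/45.6838 ≈ -0.846.
|E| < 1, so demand is inelastic at this price.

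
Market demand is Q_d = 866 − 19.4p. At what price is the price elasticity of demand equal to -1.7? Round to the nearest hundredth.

28.11

Set −bp/(a − bp) = −1.7 ⇒ bp = 1.7(a − bp) ⇒ bp(1+1.7) = 1.7·a.
p = 1.7·866/(19.4·2.7) ≈ 28.11.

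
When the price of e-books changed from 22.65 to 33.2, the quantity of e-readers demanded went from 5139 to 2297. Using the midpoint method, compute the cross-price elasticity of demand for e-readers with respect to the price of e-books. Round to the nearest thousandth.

%ΔQ_x = (2297 − 5139)/[(5139+2297)/2] = -2842/3718 ≈ -0.7644.
%ΔP_y = (33.2 − 22.65)/[(22.65+33.2)/2] ≈ 0.3778.
E_xy = -0.7644/0.3778 ≈ -2.023.
E_xy < 0, so e-readers and e-books are complements.

-2.023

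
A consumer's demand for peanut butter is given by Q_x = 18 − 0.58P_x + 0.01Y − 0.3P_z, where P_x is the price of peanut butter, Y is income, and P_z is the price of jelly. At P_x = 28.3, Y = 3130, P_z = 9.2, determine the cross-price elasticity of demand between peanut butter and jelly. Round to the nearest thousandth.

Evaluating quantity at (P_x, Y, P_z) gives Q_x = 18 − 0.58(28.3) + 0.01(3130) − 0.3(9.2) = 18 − 16.414 + 31.3 − 2.76 = 30.126.
∂Q_x/∂P_z = −0.3, so E_xy = -0.3·(9.2/30.126) ≈ -0.092.
E_xy < 0: the goods are complements.

-0.092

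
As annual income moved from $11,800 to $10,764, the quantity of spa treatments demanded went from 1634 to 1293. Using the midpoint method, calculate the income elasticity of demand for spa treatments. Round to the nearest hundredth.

2.54

%ΔQ = (1293 − 1634)/[(1634+1293)/2] = -341/1463.5 ≈ -0.2330.
%ΔY = (10,764 − 11,800)/[(11,800+10,764)/2] = -1036/11282 ≈ -0.0918.
E_I = %ΔQ/%ΔY ≈ 2.54.
E_I > 1: normal good (luxury).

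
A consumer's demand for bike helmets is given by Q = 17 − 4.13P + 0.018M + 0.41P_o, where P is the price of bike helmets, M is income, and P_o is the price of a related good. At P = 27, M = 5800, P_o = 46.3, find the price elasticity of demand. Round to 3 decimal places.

Evaluating quantity at (P, M, P_o) gives Q = 17 − 4.13(27) + 0.018(5800) + 0.41(46.3) = 17 − 111.51 + 104.4 + 18.983 = 28.873.
∂Q/∂P = −4.13, so E_p = (−4.13)·(27/28.873) ≈ -3.862.
|E_p| > 1: demand is elastic.

-3.862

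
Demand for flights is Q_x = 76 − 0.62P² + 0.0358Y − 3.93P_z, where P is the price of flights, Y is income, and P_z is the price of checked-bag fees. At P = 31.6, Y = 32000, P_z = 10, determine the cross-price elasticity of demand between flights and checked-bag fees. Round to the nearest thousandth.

-0.070

Substituting, Q_x = 76 − 0.62(31.6)² + 0.0358(32000) − 3.93(10) = 76 − 619.1072 + 1145.6 − 39.3 = 563.1928.
∂Q_x/∂P_z = −3.93, so E_xy = -3.93·(10/563.1928) ≈ -0.070.
E_xy < 0: the goods are complements.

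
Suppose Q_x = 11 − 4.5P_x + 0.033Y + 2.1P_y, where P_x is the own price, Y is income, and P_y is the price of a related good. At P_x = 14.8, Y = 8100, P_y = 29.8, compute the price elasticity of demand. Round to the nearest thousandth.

-0.243

At the given point, Q_x = 11 − 4.5(14.8) + 0.033(8100) + 2.1(29.8) = 11 − 66.6 + 267.3 + 62.58 = 274.28.
∂Q_x/∂P_x = −4.5, so E_p = (−4.5)·(14.8/274.28) ≈ -0.243.
|E_p| < 1: demand is inelastic.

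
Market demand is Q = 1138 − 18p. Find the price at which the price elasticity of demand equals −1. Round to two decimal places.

For linear demand Q = a − bp, E = −bp/(a − bp). |E| = 1 ⇒ bp = a − bp ⇒ p = a/(2b).
p = 1138/(2·18) ≈ 31.61.

31.61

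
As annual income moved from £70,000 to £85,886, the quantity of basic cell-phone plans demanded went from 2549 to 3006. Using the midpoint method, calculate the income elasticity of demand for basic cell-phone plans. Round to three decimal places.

%ΔQ = (3006 − 2549)/[(2549+3006)/2] = 457/2777.5 ≈ 0.1645.
%ΔY = (85,886 − 70,000)/[(70,000+85,886)/2] = 15886/77943 ≈ 0.2038.
E_I = %ΔQ/%ΔY ≈ 0.807.
E_I ∈ (0,1): normal good (necessity).

0.807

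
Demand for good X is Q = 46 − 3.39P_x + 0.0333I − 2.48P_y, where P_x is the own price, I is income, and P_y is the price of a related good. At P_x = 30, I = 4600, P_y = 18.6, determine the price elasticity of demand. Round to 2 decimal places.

Q = 46 − 3.39(30) + 0.0333(4600) − 2.48(18.6) = 46 − 101.7 + 153.18 − 46.128 = 51.352.
∂Q/∂P_x = −3.39, so E_p = (−3.39)·(30/51.352) ≈ -1.98.
|E_p| > 1: demand is elastic.

-1.98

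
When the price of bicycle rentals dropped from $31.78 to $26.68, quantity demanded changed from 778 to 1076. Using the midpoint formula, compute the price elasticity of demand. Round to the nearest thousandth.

%Δq = (1076 − 778)/[(778 + 1076)/2] = 298/927 ≈ 0.3215.
%Δp = (26.68 − 31.78)/[(31.78 + 26.68)/2] = -5.1/29.23 ≈ -0.1745.
Arc elasticity E = %Δq/%Δp ≈ 0.3215/-0.1745 ≈ -1.842.
|E| > 1: demand is elastic over this range.

-1.842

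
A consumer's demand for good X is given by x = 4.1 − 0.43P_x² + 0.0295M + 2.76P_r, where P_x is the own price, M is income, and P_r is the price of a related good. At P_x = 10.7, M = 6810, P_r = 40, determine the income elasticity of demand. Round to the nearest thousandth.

0.755

Substituting, x = 4.1 − 0.43(10.7)² + 0.0295(6810) + 2.76(40) = 4.1 − 49.2307 + 200.895 + 110.4 = 266.1643.
∂x/∂M = +0.0295, so E_I = 0.0295·(6810/266.1643) ≈ 0.755.
E_I ∈ (0,1): normal good (necessity).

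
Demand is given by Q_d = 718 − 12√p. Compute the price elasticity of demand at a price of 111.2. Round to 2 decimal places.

-0.11

At p = 111.2, Q_d = 591.4583.
dQ_d/dp = −12/(2√p) = −12/(2·10.5451).
Point elasticity E = (dQ_d/dp)·(p/Q_d) = -0.569 × 111.2/591.4583 ≈ -0.11.
|E| < 1, so demand is inelastic at this price.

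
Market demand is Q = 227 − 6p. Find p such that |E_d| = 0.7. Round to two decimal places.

Set −bp/(a − bp) = −0.7 ⇒ bp = 0.7(a − bp) ⇒ bp(1+0.7) = 0.7·a.
p = 0.7·227/(6·1.7) ≈ 15.58.

15.58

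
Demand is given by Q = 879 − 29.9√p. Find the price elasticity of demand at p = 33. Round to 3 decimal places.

-0.121

At p = 33, Q = 707.2376.
dQ/dp = −29.9/(2√p) = −29.9/(2·5.7446).
Point elasticity E = (dQ/dp)·(p/Q) = -2.6025 × 33/707.2376 ≈ -0.121.
|E| < 1, so demand is inelastic at this price.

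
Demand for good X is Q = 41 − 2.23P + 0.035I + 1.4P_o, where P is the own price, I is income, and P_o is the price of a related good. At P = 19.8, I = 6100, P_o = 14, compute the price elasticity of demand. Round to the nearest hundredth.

-0.19

Substituting, Q = 41 − 2.23(19.8) + 0.035(6100) + 1.4(14) = 41 − 44.154 + 213.5 + 19.6 = 229.946.
∂Q/∂P = −2.23, so E_p = (−2.23)·(19.8/229.946) ≈ -0.19.
|E_p| < 1: demand is inelastic.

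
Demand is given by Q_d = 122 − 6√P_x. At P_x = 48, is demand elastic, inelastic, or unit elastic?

inelastic

At P_x = 48, Q_d = 80.4308.
dQ_d/dP_x = −6/(2√P_x) = −6/(2·6.9282).
Point elasticity E = (dQ_d/dP_x)·(P_x/Q_d) = -0.433 × 48/80.4308 ≈ -0.258.
|E| ≈ 0.258 < 1, so demand is inelastic.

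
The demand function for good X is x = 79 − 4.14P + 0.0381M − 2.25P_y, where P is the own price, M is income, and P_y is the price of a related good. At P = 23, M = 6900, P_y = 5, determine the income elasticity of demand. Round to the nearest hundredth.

x = 79 − 4.14(23) + 0.0381(6900) − 2.25(5) = 79 − 95.22 + 262.89 − 11.25 = 235.42.
∂x/∂M = +0.0381, so E_I = 0.0381·(6900/235.42) ≈ 1.12.
E_I > 1: normal good (luxury).

1.12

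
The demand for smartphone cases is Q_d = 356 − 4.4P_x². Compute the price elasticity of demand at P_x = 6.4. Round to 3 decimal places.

-2.051

At P_x = 6.4, Q_d = 175.776.
dQ_d/dP_x = −2·4.4·P_x = −56.32.
Point elasticity E = (dQ_d/dP_x)·(P_x/Q_d) = -56.32 × 6.4/175.776 ≈ -2.051.
|E| > 1, so demand is elastic at this price.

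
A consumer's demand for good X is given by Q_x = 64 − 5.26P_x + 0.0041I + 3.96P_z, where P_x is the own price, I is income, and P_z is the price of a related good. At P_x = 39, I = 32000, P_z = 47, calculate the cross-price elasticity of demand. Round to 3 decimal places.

First evaluate Q_x: 64 − 5.26(39) + 0.0041(32000) + 3.96(47) = 64 − 205.14 + 131.2 + 186.12 = 176.18.
∂Q_x/∂P_z = +3.96, so E_xy = 3.96·(47/176.18) ≈ 1.056.
E_xy > 0: the goods are substitutes.

1.056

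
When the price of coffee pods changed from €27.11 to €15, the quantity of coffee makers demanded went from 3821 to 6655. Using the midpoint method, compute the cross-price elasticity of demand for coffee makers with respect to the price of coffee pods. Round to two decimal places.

-0.94

%ΔQ_x = (6655 − 3821)/[(3821+6655)/2] = 2834/5238 ≈ 0.5410.
%ΔP_y = (15 − 27.11)/[(27.11+15)/2] ≈ -0.5752.
E_xy = 0.5410/-0.5752 ≈ -0.94.
E_xy < 0, so coffee makers and coffee pods are complements.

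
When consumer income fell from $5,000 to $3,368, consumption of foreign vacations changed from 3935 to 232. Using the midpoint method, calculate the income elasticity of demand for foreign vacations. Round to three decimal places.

%ΔQ = (232 − 3935)/[(3935+232)/2] = -3703/2083.5 ≈ -1.7773.
%ΔM = (3,368 − 5,000)/[(5,000+3,368)/2] = -1632/4184 ≈ -0.3901.
E_I = %ΔQ/%ΔM ≈ 4.557.
E_I > 1: normal good (luxury).

4.557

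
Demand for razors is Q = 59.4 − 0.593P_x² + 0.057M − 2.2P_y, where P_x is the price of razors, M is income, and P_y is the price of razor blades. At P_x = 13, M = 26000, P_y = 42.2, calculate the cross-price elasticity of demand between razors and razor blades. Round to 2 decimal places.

-0.07

First evaluate Q: 59.4 − 0.593(13)² + 0.057(26000) − 2.2(42.2) = 59.4 − 100.217 + 1482 − 92.84 = 1348.343.
∂Q/∂P_y = −2.2, so E_xy = -2.2·(42.2/1348.343) ≈ -0.07.
E_xy < 0: the goods are complements.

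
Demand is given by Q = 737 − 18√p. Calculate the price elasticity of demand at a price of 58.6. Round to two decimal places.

-0.11

At p = 58.6, Q = 599.2089.
dQ/dp = −18/(2√p) = −18/(2·7.6551).
Point elasticity E = (dQ/dp)·(p/Q) = -1.1757 × 58.6/599.2089 ≈ -0.11.
|E| < 1, so demand is inelastic at this price.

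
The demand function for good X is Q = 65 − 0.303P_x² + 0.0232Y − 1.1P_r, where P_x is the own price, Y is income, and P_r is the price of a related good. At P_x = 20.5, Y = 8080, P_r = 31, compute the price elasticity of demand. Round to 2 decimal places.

-2.80

At the given point, Q = 65 − 0.303(20.5)² + 0.0232(8080) − 1.1(31) = 65 − 127.3358 + 187.456 − 34.1 = 91.0203.
∂Q/∂P_x = −2·0.303·P_x = -12.423, so E_p = -12.423·(20.5/91.0203) ≈ -2.80.
|E_p| > 1: demand is elastic.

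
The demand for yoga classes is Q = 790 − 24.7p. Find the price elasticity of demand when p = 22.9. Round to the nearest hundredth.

-2.52

At p = 22.9, Q = 224.37.
dQ/dp = −24.7.
Point elasticity E = (dQ/dp)·(p/Q) = -24.7 × 22.9/224.37 ≈ -2.52.
|E| > 1, so demand is elastic at this price.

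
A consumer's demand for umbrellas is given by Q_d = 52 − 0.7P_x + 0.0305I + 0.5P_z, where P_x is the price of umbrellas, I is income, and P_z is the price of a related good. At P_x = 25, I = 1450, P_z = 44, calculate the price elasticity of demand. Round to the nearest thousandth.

At the given point, Q_d = 52 − 0.7(25) + 0.0305(1450) + 0.5(44) = 52 − 17.5 + 44.225 + 22 = 100.725.
∂Q_d/∂P_x = −0.7, so E_p = (−0.7)·(25/100.725) ≈ -0.174.
|E_p| < 1: demand is inelastic.

-0.174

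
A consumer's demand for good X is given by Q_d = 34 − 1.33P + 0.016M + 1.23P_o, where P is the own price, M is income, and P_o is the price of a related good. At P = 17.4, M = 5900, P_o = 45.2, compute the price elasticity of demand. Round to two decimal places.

At the given point, Q_d = 34 − 1.33(17.4) + 0.016(5900) + 1.23(45.2) = 34 − 23.142 + 94.4 + 55.596 = 160.854.
∂Q_d/∂P = −1.33, so E_p = (−1.33)·(17.4/160.854) ≈ -0.14.
|E_p| < 1: demand is inelastic.

-0.14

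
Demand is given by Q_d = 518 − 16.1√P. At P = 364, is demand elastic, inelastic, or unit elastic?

inelastic

At P = 364, Q_d = 210.8316.
dQ_d/dP = −16.1/(2√P) = −16.1/(2·19.0788).
Point elasticity E = (dQ_d/dP)·(P/Q_d) = -0.4219 × 364/210.8316 ≈ -0.728.
|E| ≈ 0.728 < 1, so demand is inelastic.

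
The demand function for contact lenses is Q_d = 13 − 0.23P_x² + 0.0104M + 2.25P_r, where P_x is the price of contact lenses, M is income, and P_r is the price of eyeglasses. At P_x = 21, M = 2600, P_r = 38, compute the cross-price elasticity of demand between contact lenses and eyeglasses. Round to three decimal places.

Substituting, Q_d = 13 − 0.23(21)² + 0.0104(2600) + 2.25(38) = 13 − 101.43 + 27.04 + 85.5 = 24.11.
∂Q_d/∂P_r = +2.25, so E_xy = 2.25·(38/24.11) ≈ 3.546.
E_xy > 0: the goods are substitutes.

3.546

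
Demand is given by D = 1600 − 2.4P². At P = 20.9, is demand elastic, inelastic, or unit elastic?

At P = 20.9, D = 551.656.
dD/dP = −2·2.4·P = −100.32.
Point elasticity E = (dD/dP)·(P/D) = -100.32 × 20.9/551.656 ≈ -3.801.
|E| ≈ 3.801 > 1, so demand is elastic.

elastic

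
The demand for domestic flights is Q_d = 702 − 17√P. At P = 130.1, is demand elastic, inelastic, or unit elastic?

inelastic

At P = 130.1, Q_d = 508.0956.
dQ_d/dP = −17/(2√P) = −17/(2·11.4061).
Point elasticity E = (dQ_d/dP)·(P/Q_d) = -0.7452 × 130.1/508.0956 ≈ -0.191.
|E| ≈ 0.191 < 1, so demand is inelastic.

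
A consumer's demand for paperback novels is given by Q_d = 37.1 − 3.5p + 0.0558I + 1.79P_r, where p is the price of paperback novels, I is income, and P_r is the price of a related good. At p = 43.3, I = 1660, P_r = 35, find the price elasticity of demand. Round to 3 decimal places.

Q_d = 37.1 − 3.5(43.3) + 0.0558(1660) + 1.79(35) = 37.1 − 151.55 + 92.628 + 62.65 = 40.828.
∂Q_d/∂p = −3.5, so E_p = (−3.5)·(43.3/40.828) ≈ -3.712.
|E_p| > 1: demand is elastic.

-3.712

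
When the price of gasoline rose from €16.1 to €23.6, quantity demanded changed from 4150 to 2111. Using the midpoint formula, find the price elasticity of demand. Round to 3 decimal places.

%ΔQ = (2111 − 4150)/[(4150 + 2111)/2] = -2039/3130.5 ≈ -0.6513.
%ΔP = (23.6 − 16.1)/[(16.1 + 23.6)/2] = 7.5/19.85 ≈ 0.3778.
Arc elasticity E = %ΔQ/%ΔP ≈ -0.6513/0.3778 ≈ -1.724.
|E| > 1: demand is elastic over this range.

-1.724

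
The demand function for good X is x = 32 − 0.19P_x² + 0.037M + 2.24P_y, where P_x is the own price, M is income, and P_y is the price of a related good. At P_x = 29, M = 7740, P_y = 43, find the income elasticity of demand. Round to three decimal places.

1.123

Substituting, x = 32 − 0.19(29)² + 0.037(7740) + 2.24(43) = 32 − 159.79 + 286.38 + 96.32 = 254.91.
∂x/∂M = +0.037, so E_I = 0.037·(7740/254.91) ≈ 1.123.
E_I > 1: normal good (luxury).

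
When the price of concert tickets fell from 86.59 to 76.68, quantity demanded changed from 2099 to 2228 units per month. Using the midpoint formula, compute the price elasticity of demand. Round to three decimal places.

%Δq = (2228 − 2099)/[(2099 + 2228)/2] = 129/2163.5 ≈ 0.0596.
%Δp = (76.68 − 86.59)/[(86.59 + 76.68)/2] = -9.91/81.635 ≈ -0.1214.
Arc elasticity E = %Δq/%Δp ≈ 0.0596/-0.1214 ≈ -0.491.
|E| < 1: demand is inelastic over this range.

-0.491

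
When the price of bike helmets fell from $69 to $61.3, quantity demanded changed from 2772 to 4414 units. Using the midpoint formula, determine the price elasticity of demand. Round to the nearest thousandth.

-3.867

%Δq = (4414 − 2772)/[(2772 + 4414)/2] = 1642/3593 ≈ 0.4570.
%ΔP = (61.3 − 69)/[(69 + 61.3)/2] = -7.7/65.15 ≈ -0.1182.
Arc elasticity E = %Δq/%ΔP ≈ 0.4570/-0.1182 ≈ -3.867.
|E| > 1: demand is elastic over this range.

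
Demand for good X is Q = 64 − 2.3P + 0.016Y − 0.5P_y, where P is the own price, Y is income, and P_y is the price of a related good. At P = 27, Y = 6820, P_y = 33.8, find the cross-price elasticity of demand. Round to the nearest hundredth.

Substituting, Q = 64 − 2.3(27) + 0.016(6820) − 0.5(33.8) = 64 − 62.1 + 109.12 − 16.9 = 94.12.
∂Q/∂P_y = −0.5, so E_xy = -0.5·(33.8/94.12) ≈ -0.18.
E_xy < 0: the goods are complements.

-0.18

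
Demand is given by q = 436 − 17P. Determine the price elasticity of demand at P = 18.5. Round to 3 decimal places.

-2.588

At P = 18.5, q = 121.5.
dq/dP = −17.
Point elasticity E = (dq/dP)·(P/q) = -17 × 18.5/121.5 ≈ -2.588.
|E| > 1, so demand is elastic at this price.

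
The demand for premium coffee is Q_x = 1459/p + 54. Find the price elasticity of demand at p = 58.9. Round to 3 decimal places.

-0.314

At p = 58.9, Q_x = 78.7708.
dQ_x/dp = −1459/p² = −0.4206.
Point elasticity E = (dQ_x/dp)·(p/Q_x) = -0.4206 × 58.9/78.7708 ≈ -0.314.
|E| < 1, so demand is inelastic at this price.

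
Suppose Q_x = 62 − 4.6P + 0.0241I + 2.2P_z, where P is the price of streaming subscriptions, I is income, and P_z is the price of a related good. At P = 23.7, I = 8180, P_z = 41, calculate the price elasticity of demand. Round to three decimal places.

First evaluate Q_x: 62 − 4.6(23.7) + 0.0241(8180) + 2.2(41) = 62 − 109.02 + 197.138 + 90.2 = 240.318.
∂Q_x/∂P = −4.6, so E_p = (−4.6)·(23.7/240.318) ≈ -0.454.
|E_p| < 1: demand is inelastic.

-0.454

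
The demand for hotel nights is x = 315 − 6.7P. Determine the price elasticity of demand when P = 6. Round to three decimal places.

-0.146

At P = 6, x = 274.8.
dx/dP = −6.7.
Point elasticity E = (dx/dP)·(P/x) = -6.7 × 6/274.8 ≈ -0.146.
|E| < 1, so demand is inelastic at this price.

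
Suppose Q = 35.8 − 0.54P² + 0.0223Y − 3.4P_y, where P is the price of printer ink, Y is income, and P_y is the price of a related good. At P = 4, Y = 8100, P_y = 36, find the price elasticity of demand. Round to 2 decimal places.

-0.20

Evaluating quantity at (P, Y, P_y) gives Q = 35.8 − 0.54(4)² + 0.0223(8100) − 3.4(36) = 35.8 − 8.64 + 180.63 − 122.4 = 85.39.
∂Q/∂P = −2·0.54·P = -4.32, so E_p = -4.32·(4/85.39) ≈ -0.20.
|E_p| < 1: demand is inelastic.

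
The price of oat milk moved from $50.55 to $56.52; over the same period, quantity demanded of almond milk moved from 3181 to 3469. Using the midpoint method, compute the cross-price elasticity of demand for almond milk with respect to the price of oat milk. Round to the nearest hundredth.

%ΔQ_x = (3469 − 3181)/[(3181+3469)/2] = 288/3325 ≈ 0.0866.
%ΔP_y = (56.52 − 50.55)/[(50.55+56.52)/2] ≈ 0.1115.
E_xy = 0.0866/0.1115 ≈ 0.78.
E_xy > 0, so almond milk and oat milk are substitutes.

0.78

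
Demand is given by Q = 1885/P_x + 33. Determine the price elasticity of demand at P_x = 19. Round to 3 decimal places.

-0.750

At P_x = 19, Q = 132.2105.
dQ/dP_x = −1885/P_x² = −5.2216.
Point elasticity E = (dQ/dP_x)·(P_x/Q) = -5.2216 × 19/132.2105 ≈ -0.750.
|E| < 1, so demand is inelastic at this price.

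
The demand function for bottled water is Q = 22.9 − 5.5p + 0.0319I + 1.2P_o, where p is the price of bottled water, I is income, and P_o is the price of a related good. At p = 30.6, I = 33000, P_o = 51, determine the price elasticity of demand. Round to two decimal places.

-0.17

At the given point, Q = 22.9 − 5.5(30.6) + 0.0319(33000) + 1.2(51) = 22.9 − 168.3 + 1052.7 + 61.2 = 968.5.
∂Q/∂p = −5.5, so E_p = (−5.5)·(30.6/968.5) ≈ -0.17.
|E_p| < 1: demand is inelastic.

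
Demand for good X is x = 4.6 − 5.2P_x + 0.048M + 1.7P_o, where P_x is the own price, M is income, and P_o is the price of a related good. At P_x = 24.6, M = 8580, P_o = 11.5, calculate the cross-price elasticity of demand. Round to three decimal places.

0.063

First evaluate x: 4.6 − 5.2(24.6) + 0.048(8580) + 1.7(11.5) = 4.6 − 127.92 + 411.84 + 19.55 = 308.07.
∂x/∂P_o = +1.7, so E_xy = 1.7·(11.5/308.07) ≈ 0.063.
E_xy > 0: the goods are substitutes.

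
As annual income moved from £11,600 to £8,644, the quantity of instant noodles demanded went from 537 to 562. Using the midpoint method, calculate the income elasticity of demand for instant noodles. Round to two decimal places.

-0.16

%ΔQ = (562 − 537)/[(537+562)/2] = 25/549.5 ≈ 0.0455.
%ΔY = (8,644 − 11,600)/[(11,600+8,644)/2] = -2956/10122 ≈ -0.2920.
E_I = %ΔQ/%ΔY ≈ -0.16.
E_I < 0: inferior good.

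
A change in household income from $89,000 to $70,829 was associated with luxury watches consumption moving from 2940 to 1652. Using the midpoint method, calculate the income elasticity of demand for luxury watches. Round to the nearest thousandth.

2.467

%ΔQ = (1652 − 2940)/[(2940+1652)/2] = -1288/2296 ≈ -0.5610.
%ΔM = (70,829 − 89,000)/[(89,000+70,829)/2] = -18171/79914.5 ≈ -0.2274.
E_I = %ΔQ/%ΔM ≈ 2.467.
E_I > 1: normal good (luxury).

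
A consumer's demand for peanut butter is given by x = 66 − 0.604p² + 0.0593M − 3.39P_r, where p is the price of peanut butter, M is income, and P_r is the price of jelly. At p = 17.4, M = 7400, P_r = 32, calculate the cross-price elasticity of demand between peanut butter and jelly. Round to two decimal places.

-0.51

x = 66 − 0.604(17.4)² + 0.0593(7400) − 3.39(32) = 66 − 182.867 + 438.82 − 108.48 = 213.473.
∂x/∂P_r = −3.39, so E_xy = -3.39·(32/213.473) ≈ -0.51.
E_xy < 0: the goods are complements.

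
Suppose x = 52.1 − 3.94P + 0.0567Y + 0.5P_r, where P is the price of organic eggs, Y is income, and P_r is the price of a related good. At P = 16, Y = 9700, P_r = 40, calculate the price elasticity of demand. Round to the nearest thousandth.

Substituting, x = 52.1 − 3.94(16) + 0.0567(9700) + 0.5(40) = 52.1 − 63.04 + 549.99 + 20 = 559.05.
∂x/∂P = −3.94, so E_p = (−3.94)·(16/559.05) ≈ -0.113.
|E_p| < 1: demand is inelastic.

-0.113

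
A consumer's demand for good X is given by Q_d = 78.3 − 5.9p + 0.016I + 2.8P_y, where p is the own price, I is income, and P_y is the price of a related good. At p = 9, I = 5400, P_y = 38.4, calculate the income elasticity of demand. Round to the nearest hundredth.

0.39

At the given point, Q_d = 78.3 − 5.9(9) + 0.016(5400) + 2.8(38.4) = 78.3 − 53.1 + 86.4 + 107.52 = 219.12.
∂Q_d/∂I = +0.016, so E_I = 0.016·(5400/219.12) ≈ 0.39.
E_I ∈ (0,1): normal good (necessity).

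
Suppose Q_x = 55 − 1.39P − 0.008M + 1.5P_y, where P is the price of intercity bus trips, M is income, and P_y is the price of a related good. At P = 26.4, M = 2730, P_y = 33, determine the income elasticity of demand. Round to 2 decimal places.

Substituting, Q_x = 55 − 1.39(26.4) − 0.008(2730) + 1.5(33) = 55 − 36.696 − 21.84 + 49.5 = 45.964.
∂Q_x/∂M = −0.008, so E_I = -0.008·(2730/45.964) ≈ -0.48.
E_I < 0: inferior good.

-0.48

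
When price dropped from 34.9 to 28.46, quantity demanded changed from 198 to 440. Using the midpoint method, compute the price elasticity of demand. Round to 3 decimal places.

%Δq = (440 − 198)/[(198 + 440)/2] = 242/319 ≈ 0.7586.
%ΔP = (28.46 − 34.9)/[(34.9 + 28.46)/2] = -6.44/31.68 ≈ -0.2033.
Arc elasticity E = %Δq/%ΔP ≈ 0.7586/-0.2033 ≈ -3.732.
|E| > 1: demand is elastic over this range.

-3.732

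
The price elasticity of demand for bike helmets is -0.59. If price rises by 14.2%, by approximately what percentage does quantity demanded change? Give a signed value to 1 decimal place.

-8.4

%ΔQ ≈ E × %ΔP = (-0.59) × (14.2%) ≈ -8.4%.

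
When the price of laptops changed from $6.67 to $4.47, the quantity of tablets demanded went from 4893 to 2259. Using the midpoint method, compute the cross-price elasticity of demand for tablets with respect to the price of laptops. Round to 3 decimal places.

1.865

%ΔQ_x = (2259 − 4893)/[(4893+2259)/2] = -2634/3576 ≈ -0.7366.
%ΔP_y = (4.47 − 6.67)/[(6.67+4.47)/2] ≈ -0.3950.
E_xy = -0.7366/-0.3950 ≈ 1.865.
E_xy > 0, so tablets and laptops are substitutes.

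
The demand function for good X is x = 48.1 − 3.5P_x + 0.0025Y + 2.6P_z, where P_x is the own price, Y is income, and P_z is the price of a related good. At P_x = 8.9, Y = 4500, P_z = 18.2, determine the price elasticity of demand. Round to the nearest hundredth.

First evaluate x: 48.1 − 3.5(8.9) + 0.0025(4500) + 2.6(18.2) = 48.1 − 31.15 + 11.25 + 47.32 = 75.52.
∂x/∂P_x = −3.5, so E_p = (−3.5)·(8.9/75.52) ≈ -0.41.
|E_p| < 1: demand is inelastic.

-0.41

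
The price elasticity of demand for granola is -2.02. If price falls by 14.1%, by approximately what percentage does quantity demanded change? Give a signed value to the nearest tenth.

%ΔQ ≈ E × %ΔP = (-2.02) × (-14.1%) ≈ 28.5%.

28.5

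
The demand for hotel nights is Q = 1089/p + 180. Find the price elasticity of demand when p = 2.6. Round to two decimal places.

At p = 2.6, Q = 598.8462.
dQ/dp = −1089/p² = −161.0947.
Point elasticity E = (dQ/dp)·(p/Q) = -161.0947 × 2.6/598.8462 ≈ -0.70.
|E| < 1, so demand is inelastic at this price.

-0.70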